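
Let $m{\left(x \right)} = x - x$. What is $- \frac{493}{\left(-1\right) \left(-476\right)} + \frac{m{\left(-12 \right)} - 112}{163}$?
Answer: $- \frac{7863}{4564} \approx -1.7228$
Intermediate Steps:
$m{\left(x \right)} = 0$
$- \frac{493}{\left(-1\right) \left(-476\right)} + \frac{m{\left(-12 \right)} - 112}{163} = - \frac{493}{\left(-1\right) \left(-476\right)} + \frac{0 - 112}{163} = - \frac{493}{476} - \frac{112}{163} = \left(-493\right) \frac{1}{476} - \frac{112}{163} = - \frac{29}{28} - \frac{112}{163} = - \frac{7863}{4564}$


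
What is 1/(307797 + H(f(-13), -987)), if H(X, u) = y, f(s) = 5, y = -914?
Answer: 1/306883 ≈ 3.2586e-6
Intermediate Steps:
H(X, u) = -914
1/(307797 + H(f(-13), -987)) = 1/(307797 - 914) = 1/306883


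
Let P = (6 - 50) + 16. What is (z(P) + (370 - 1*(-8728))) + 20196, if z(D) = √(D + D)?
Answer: 29294 + 2*I*√14 ≈ 29294.0 + 7.4833*I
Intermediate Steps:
P = -28 (P = -44 + 16 = -28)
z(D) = √2*√D (z(D) = √(2*D) = √2*√D)
(z(P) + (370 - 1*(-8728))) + 20196 = (√2*√(-28) + (370 - 1*(-8728))) + 20196 = (√2*(2*I*√7) + (370 + 8728)) + 20196 = (2*I*√14 + 9098) + 20196 = (9098 + 2*I*√14) + 20196 = 29294 + 2*I*√14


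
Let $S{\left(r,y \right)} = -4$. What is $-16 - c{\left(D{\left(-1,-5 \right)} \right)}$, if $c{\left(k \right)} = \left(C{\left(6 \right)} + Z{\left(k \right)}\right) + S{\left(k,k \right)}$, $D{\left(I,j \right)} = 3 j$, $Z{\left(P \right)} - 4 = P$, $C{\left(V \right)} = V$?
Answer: $-7$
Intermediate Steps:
$Z{\left(P \right)} = 4 + P$
$c{\left(k \right)} = 6 + k$ ($c{\left(k \right)} = \left(6 + \left(4 + k\right)\right) - 4 = \left(10 + k\right) - 4 = 6 + k$)
$-16 - c{\left(D{\left(-1,-5 \right)} \right)} = -16 - \left(6 + 3 \left(-5\right)\right) = -16 - \left(6 - 15\right) = -16 - -9 = -16 + 9 = -7$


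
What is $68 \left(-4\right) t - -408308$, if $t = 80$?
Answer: $386548$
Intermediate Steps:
$68 \left(-4\right) t - -408308 = 68 \left(-4\right) 80 - -408308 = \left(-272\right) 80 + 408308 = -21760 + 408308 = 386548$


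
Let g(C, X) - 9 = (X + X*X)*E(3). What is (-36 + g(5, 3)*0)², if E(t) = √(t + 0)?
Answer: 1296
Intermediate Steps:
E(t) = √t
g(C, X) = 9 + √3*(X + X²) (g(C, X) = 9 + (X + X*X)*√3 = 9 + (X + X²)*√3 = 9 + √3*(X + X²))
(-36 + g(5, 3)*0)² = (-36 + (9 + 3*√3 + √3*3²)*0)² = (-36 + (9 + 3*√3 + √3*9)*0)² = (-36 + (9 + 3*√3 + 9*√3)*0)² = (-36 + (9 + 12*√3)*0)² = (-36 + 0)² = (-36)² = 1296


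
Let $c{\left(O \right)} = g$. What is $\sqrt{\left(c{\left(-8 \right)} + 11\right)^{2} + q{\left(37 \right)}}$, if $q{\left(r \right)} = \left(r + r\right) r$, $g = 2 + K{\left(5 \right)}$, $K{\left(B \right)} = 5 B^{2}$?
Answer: $\sqrt{21782} \approx 147.59$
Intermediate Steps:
$g = 127$ ($g = 2 + 5 \cdot 5^{2} = 2 + 5 \cdot 25 = 2 + 125 = 127$)
$c{\left(O \right)} = 127$
$q{\left(r \right)} = 2 r^{2}$ ($q{\left(r \right)} = 2 r r = 2 r^{2}$)
$\sqrt{\left(c{\left(-8 \right)} + 11\right)^{2} + q{\left(37 \right)}} = \sqrt{\left(127 + 11\right)^{2} + 2 \cdot 37^{2}} = \sqrt{138^{2} + 2 \cdot 1369} = \sqrt{19044 + 2738} = \sqrt{21782}$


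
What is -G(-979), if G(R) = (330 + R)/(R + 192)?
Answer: -649/787 ≈ -0.82465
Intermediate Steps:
G(R) = (330 + R)/(192 + R)
-G(-979) = -(330 - 979)/(192 - 979) = -(-649)/(-787) = -(-1)*(-649)/787 = -1*649/787 = -649/787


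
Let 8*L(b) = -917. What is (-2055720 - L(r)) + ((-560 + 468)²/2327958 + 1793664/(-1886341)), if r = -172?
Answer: -36107322176355424829/17565290486712 ≈ -2.0556e+6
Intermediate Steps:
L(b) = -917/8 (L(b) = (⅛)*(-917) = -917/8)
(-2055720 - L(r)) + ((-560 + 468)²/2327958 + 1793664/(-1886341)) = (-2055720 - 1*(-917/8)) + ((-560 + 468)²/2327958 + 1793664/(-1886341)) = (-2055720 + 917/8) + ((-92)²*(1/2327958) + 1793664*(-1/1886341)) = -16444843/8 + (8464*(1/2327958) - 1793664/1886341) = -16444843/8 + (4232/1163979 - 1793664/1886341) = -16444843/8 - 2079804233944/2195661310839 = -36107322176355424829/17565290486712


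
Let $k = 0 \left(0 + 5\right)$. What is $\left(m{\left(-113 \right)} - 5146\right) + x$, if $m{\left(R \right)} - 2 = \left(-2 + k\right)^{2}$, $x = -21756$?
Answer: $-26896$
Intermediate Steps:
$k = 0$ ($k = 0 \cdot 5 = 0$)
$m{\left(R \right)} = 6$ ($m{\left(R \right)} = 2 + \left(-2 + 0\right)^{2} = 2 + \left(-2\right)^{2} = 2 + 4 = 6$)
$\left(m{\left(-113 \right)} - 5146\right) + x = \left(6 - 5146\right) - 21756 = -5140 - 21756 = -26896$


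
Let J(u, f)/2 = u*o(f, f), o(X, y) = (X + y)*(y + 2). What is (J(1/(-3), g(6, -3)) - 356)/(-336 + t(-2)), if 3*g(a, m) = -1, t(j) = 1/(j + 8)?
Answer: 19184/18135 ≈ 1.0578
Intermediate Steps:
t(j) = 1/(8 + j)
g(a, m) = -⅓ (g(a, m) = (⅓)*(-1) = -⅓)
o(X, y) = (2 + y)*(X + y) (o(X, y) = (X + y)*(2 + y) = (2 + y)*(X + y))
J(u, f) = 2*u*(2*f² + 4*f) (J(u, f) = 2*(u*(f² + 2*f + 2*f + f*f)) = 2*(u*(f² + 2*f + 2*f + f²)) = 2*(u*(2*f² + 4*f)) = 2*u*(2*f² + 4*f))
(J(1/(-3), g(6, -3)) - 356)/(-336 + t(-2)) = (4*(-⅓)*(2 - ⅓)/(-3) - 356)/(-336 + 1/(8 - 2)) = (4*(-⅓)*(-⅓)*(5/3) - 356)/(-336 + 1/6) = (20/27 - 356)/(-336 + ⅙) = -9592/(27*(-2015/6)) = -9592/27*(-6/2015) = 19184/18135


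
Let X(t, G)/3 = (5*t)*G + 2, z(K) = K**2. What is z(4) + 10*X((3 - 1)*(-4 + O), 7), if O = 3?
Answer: -2024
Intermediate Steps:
X(t, G) = 6 + 15*G*t (X(t, G) = 3*((5*t)*G + 2) = 3*(5*G*t + 2) = 3*(2 + 5*G*t) = 6 + 15*G*t)
z(4) + 10*X((3 - 1)*(-4 + O), 7) = 4**2 + 10*(6 + 15*7*((3 - 1)*(-4 + 3))) = 16 + 10*(6 + 15*7*(2*(-1))) = 16 + 10*(6 + 15*7*(-2)) = 16 + 10*(6 - 210) = 16 + 10*(-204) = 16 - 2040 = -2024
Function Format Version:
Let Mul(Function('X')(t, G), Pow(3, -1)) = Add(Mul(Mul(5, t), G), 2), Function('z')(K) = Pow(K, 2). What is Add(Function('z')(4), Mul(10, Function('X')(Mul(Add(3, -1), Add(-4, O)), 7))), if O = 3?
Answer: -2024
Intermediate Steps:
Function('X')(t, G) = Add(6, Mul(15, G, t)) (Function('X')(t, G) = Mul(3, Add(Mul(Mul(5, t), G), 2)) = Mul(3, Add(Mul(5, G, t), 2)) = Mul(3, Add(2, Mul(5, G, t))) = Add(6, Mul(15, G, t)))
Add(Function('z')(4), Mul(10, Function('X')(Mul(Add(3, -1), Add(-4, O)), 7))) = Add(Pow(4, 2), Mul(10, Add(6, Mul(15, 7, Mul(Add(3, -1), Add(-4, 3)))))) = Add(16, Mul(10, Add(6, Mul(15, 7, Mul(2, -1))))) = Add(16, Mul(10, Add(6, Mul(15, 7, -2)))) = Add(16, Mul(10, Add(6, -210))) = Add(16, Mul(10, -204)) = Add(16, -2040) = -2024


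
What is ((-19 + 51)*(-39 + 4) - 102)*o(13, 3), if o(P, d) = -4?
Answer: 4888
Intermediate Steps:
((-19 + 51)*(-39 + 4) - 102)*o(13, 3) = ((-19 + 51)*(-39 + 4) - 102)*(-4) = (32*(-35) - 102)*(-4) = (-1120 - 102)*(-4) = -1222*(-4) = 4888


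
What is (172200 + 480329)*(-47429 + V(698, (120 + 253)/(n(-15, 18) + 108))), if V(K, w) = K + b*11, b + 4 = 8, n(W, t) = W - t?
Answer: -30464621423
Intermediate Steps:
b = 4 (b = -4 + 8 = 4)
V(K, w) = 44 + K (V(K, w) = K + 4*11 = K + 44 = 44 + K)
(172200 + 480329)*(-47429 + V(698, (120 + 253)/(n(-15, 18) + 108))) = (172200 + 480329)*(-47429 + (44 + 698)) = 652529*(-47429 + 742) = 652529*(-46687) = -30464621423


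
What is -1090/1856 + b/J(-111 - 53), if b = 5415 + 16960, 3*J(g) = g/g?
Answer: 62291455/928 ≈ 67124.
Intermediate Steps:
J(g) = ⅓ (J(g) = (g/g)/3 = (⅓)*1 = ⅓)
b = 22375
-1090/1856 + b/J(-111 - 53) = -1090/1856 + 22375/(⅓) = -1090*1/1856 + 22375*3 = -545/928 + 67125 = 62291455/928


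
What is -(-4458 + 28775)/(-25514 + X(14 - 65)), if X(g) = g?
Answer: 24317/25565 ≈ 0.95118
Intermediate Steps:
-(-4458 + 28775)/(-25514 + X(14 - 65)) = -(-4458 + 28775)/(-25514 + (14 - 65)) = -24317/(-25514 - 51) = -24317/(-25565) = -24317*(-1)/25565 = -1*(-24317/25565) = 24317/25565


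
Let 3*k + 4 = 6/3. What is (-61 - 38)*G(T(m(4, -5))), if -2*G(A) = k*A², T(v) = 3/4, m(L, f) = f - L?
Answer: -297/16 ≈ -18.563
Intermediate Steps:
k = -⅔ (k = -4/3 + (6/3)/3 = -4/3 + (6*(⅓))/3 = -4/3 + (⅓)*2 = -4/3 + ⅔ = -⅔ ≈ -0.66667)
T(v) = ¾ (T(v) = 3*(¼) = ¾)
G(A) = A²/3 (G(A) = -(-1)*A²/3 = A²/3)
(-61 - 38)*G(T(m(4, -5))) = (-61 - 38)*((¾)²/3) = -33*9/16 = -99*3/16 = -297/16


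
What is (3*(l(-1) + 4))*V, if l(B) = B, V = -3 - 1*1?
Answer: -36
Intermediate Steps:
V = -4 (V = -3 - 1 = -4)
(3*(l(-1) + 4))*V = (3*(-1 + 4))*(-4) = (3*3)*(-4) = 9*(-4) = -36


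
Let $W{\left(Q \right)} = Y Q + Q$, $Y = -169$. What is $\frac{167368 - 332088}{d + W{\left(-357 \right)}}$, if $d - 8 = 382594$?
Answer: $- \frac{82360}{221289} \approx -0.37218$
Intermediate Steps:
$W{\left(Q \right)} = - 168 Q$ ($W{\left(Q \right)} = - 169 Q + Q = - 168 Q$)
$d = 382602$ ($d = 8 + 382594 = 382602$)
$\frac{167368 - 332088}{d + W{\left(-357 \right)}} = \frac{167368 - 332088}{382602 - -59976} = - \frac{164720}{382602 + 59976} = - \frac{164720}{442578} = \left(-164720\right) \frac{1}{442578} = - \frac{82360}{221289}$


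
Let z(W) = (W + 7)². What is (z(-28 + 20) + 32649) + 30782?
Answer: 63432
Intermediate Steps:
z(W) = (7 + W)²
(z(-28 + 20) + 32649) + 30782 = ((7 + (-28 + 20))² + 32649) + 30782 = ((7 - 8)² + 32649) + 30782 = ((-1)² + 32649) + 30782 = (1 + 32649) + 30782 = 32650 + 30782 = 63432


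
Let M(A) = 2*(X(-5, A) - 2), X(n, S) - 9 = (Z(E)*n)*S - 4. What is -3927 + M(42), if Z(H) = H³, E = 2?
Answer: -7281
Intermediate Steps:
X(n, S) = 5 + 8*S*n (X(n, S) = 9 + ((2³*n)*S - 4) = 9 + ((8*n)*S - 4) = 9 + (8*S*n - 4) = 9 + (-4 + 8*S*n) = 5 + 8*S*n)
M(A) = 6 - 80*A (M(A) = 2*((5 + 8*A*(-5)) - 2) = 2*((5 - 40*A) - 2) = 2*(3 - 40*A) = 6 - 80*A)
-3927 + M(42) = -3927 + (6 - 80*42) = -3927 + (6 - 3360) = -3927 - 3354 = -7281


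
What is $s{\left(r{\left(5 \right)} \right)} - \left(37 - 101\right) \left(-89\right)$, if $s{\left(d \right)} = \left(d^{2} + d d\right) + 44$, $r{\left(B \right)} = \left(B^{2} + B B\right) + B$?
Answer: $398$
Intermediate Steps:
$r{\left(B \right)} = B + 2 B^{2}$ ($r{\left(B \right)} = \left(B^{2} + B^{2}\right) + B = 2 B^{2} + B = B + 2 B^{2}$)
$s{\left(d \right)} = 44 + 2 d^{2}$ ($s{\left(d \right)} = \left(d^{2} + d^{2}\right) + 44 = 2 d^{2} + 44 = 44 + 2 d^{2}$)
$s{\left(r{\left(5 \right)} \right)} - \left(37 - 101\right) \left(-89\right) = \left(44 + 2 \left(5 \left(1 + 2 \cdot 5\right)\right)^{2}\right) - \left(37 - 101\right) \left(-89\right) = \left(44 + 2 \left(5 \left(1 + 10\right)\right)^{2}\right) - \left(-64\right) \left(-89\right) = \left(44 + 2 \left(5 \cdot 11\right)^{2}\right) - 5696 = \left(44 + 2 \cdot 55^{2}\right) - 5696 = \left(44 + 2 \cdot 3025\right) - 5696 = \left(44 + 6050\right) - 5696 = 6094 - 5696 = 398$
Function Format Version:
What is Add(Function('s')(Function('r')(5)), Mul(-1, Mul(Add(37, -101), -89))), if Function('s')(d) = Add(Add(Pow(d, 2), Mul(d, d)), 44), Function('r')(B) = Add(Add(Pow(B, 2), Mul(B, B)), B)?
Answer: 398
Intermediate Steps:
Function('r')(B) = Add(B, Mul(2, Pow(B, 2))) (Function('r')(B) = Add(Add(Pow(B, 2), Pow(B, 2)), B) = Add(Mul(2, Pow(B, 2)), B) = Add(B, Mul(2, Pow(B, 2))))
Function('s')(d) = Add(44, Mul(2, Pow(d, 2))) (Function('s')(d) = Add(Add(Pow(d, 2), Pow(d, 2)), 44) = Add(Mul(2, Pow(d, 2)), 44) = Add(44, Mul(2, Pow(d, 2))))
Add(Function('s')(Function('r')(5)), Mul(-1, Mul(Add(37, -101), -89))) = Add(Add(44, Mul(2, Pow(Mul(5, Add(1, Mul(2, 5))), 2))), Mul(-1, Mul(Add(37, -101), -89))) = Add(Add(44, Mul(2, Pow(Mul(5, Add(1, 10)), 2))), Mul(-1, Mul(-64, -89))) = Add(Add(44, Mul(2, Pow(Mul(5, 11), 2))), Mul(-1, 5696)) = Add(Add(44, Mul(2, Pow(55, 2))), -5696) = Add(Add(44, Mul(2, 3025)), -5696) = Add(Add(44, 6050), -5696) = Add(6094, -5696) = 398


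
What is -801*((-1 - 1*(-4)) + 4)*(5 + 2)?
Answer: -39249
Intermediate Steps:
-801*((-1 - 1*(-4)) + 4)*(5 + 2) = -801*((-1 + 4) + 4)*7 = -801*(3 + 4)*7 = -5607*7 = -801*49 = -39249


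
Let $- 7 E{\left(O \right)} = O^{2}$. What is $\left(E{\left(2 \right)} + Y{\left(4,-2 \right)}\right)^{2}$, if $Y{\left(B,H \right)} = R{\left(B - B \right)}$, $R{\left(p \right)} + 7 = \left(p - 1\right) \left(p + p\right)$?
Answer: $\frac{2809}{49} \approx 57.327$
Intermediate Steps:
$R{\left(p \right)} = -7 + 2 p \left(-1 + p\right)$ ($R{\left(p \right)} = -7 + \left(p - 1\right) \left(p + p\right) = -7 + \left(-1 + p\right) 2 p = -7 + 2 p \left(-1 + p\right)$)
$Y{\left(B,H \right)} = -7$ ($Y{\left(B,H \right)} = -7 - 2 \left(B - B\right) + 2 \left(B - B\right)^{2} = -7 - 0 + 2 \cdot 0^{2} = -7 + 0 + 2 \cdot 0 = -7 + 0 + 0 = -7$)
$E{\left(O \right)} = - \frac{O^{2}}{7}$
$\left(E{\left(2 \right)} + Y{\left(4,-2 \right)}\right)^{2} = \left(- \frac{2^{2}}{7} - 7\right)^{2} = \left(\left(- \frac{1}{7}\right) 4 - 7\right)^{2} = \left(- \frac{4}{7} - 7\right)^{2} = \left(- \frac{53}{7}\right)^{2} = \frac{2809}{49}$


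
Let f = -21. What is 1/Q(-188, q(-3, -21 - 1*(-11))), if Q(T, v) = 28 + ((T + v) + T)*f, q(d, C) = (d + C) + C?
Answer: 1/8407 ≈ 0.00011895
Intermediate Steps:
q(d, C) = d + 2*C (q(d, C) = (C + d) + C = d + 2*C)
Q(T, v) = 28 - 42*T - 21*v (Q(T, v) = 28 + ((T + v) + T)*(-21) = 28 + (v + 2*T)*(-21) = 28 + (-42*T - 21*v) = 28 - 42*T - 21*v)
1/Q(-188, q(-3, -21 - 1*(-11))) = 1/(28 - 42*(-188) - 21*(-3 + 2*(-21 - 1*(-11)))) = 1/(28 + 7896 - 21*(-3 + 2*(-21 + 11))) = 1/(28 + 7896 - 21*(-3 + 2*(-10))) = 1/(28 + 7896 - 21*(-3 - 20)) = 1/(28 + 7896 - 21*(-23)) = 1/(28 + 7896 + 483) = 1/8407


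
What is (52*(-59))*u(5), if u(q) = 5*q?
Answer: -76700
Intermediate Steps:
(52*(-59))*u(5) = (52*(-59))*(5*5) = -3068*25 = -76700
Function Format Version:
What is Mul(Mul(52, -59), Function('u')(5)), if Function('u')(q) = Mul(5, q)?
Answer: -76700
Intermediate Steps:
Mul(Mul(52, -59), Function('u')(5)) = Mul(Mul(52, -59), Mul(5, 5)) = Mul(-3068, 25) = -76700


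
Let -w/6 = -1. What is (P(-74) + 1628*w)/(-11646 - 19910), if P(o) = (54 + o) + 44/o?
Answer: -25761/83398 ≈ -0.30889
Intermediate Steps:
w = 6 (w = -6*(-1) = 6)
P(o) = 54 + o + 44/o
(P(-74) + 1628*w)/(-11646 - 19910) = ((54 - 74 + 44/(-74)) + 1628*6)/(-11646 - 19910) = ((54 - 74 + 44*(-1/74)) + 9768)/(-31556) = ((54 - 74 - 22/37) + 9768)*(-1/31556) = (-762/37 + 9768)*(-1/31556) = (360654/37)*(-1/31556) = -25761/83398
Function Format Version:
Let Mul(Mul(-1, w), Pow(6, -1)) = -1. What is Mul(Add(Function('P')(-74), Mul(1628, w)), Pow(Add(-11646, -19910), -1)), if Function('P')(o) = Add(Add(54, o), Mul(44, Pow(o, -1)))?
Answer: Rational(-25761, 83398) ≈ -0.30889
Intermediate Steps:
w = 6 (w = Mul(-6, -1) = 6)
Function('P')(o) = Add(54, o, Mul(44, Pow(o, -1)))
Mul(Add(Function('P')(-74), Mul(1628, w)), Pow(Add(-11646, -19910), -1)) = Mul(Add(Add(54, -74, Mul(44, Pow(-74, -1))), Mul(1628, 6)), Pow(Add(-11646, -19910), -1)) = Mul(Add(Add(54, -74, Mul(44, Rational(-1, 74))), 9768), Pow(-31556, -1)) = Mul(Add(Add(54, -74, Rational(-22, 37)), 9768), Rational(-1, 31556)) = Mul(Add(Rational(-762, 37), 9768), Rational(-1, 31556)) = Mul(Rational(360654, 37), Rational(-1, 31556)) = Rational(-25761, 83398)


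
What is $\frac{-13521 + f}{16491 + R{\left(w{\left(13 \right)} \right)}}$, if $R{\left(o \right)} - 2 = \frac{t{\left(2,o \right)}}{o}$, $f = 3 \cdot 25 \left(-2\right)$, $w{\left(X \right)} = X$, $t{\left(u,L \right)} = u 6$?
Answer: $- \frac{177723}{214421} \approx -0.82885$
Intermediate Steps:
$t{\left(u,L \right)} = 6 u$
$f = -150$ ($f = 75 \left(-2\right) = -150$)
$R{\left(o \right)} = 2 + \frac{12}{o}$ ($R{\left(o \right)} = 2 + \frac{6 \cdot 2}{o} = 2 + \frac{12}{o}$)
$\frac{-13521 + f}{16491 + R{\left(w{\left(13 \right)} \right)}} = \frac{-13521 - 150}{16491 + \left(2 + \frac{12}{13}\right)} = - \frac{13671}{16491 + \left(2 + 12 \cdot \frac{1}{13}\right)} = - \frac{13671}{16491 + \left(2 + \frac{12}{13}\right)} = - \frac{13671}{16491 + \frac{38}{13}} = - \frac{13671}{\frac{214421}{13}} = \left(-13671\right) \frac{13}{214421} = - \frac{177723}{214421}$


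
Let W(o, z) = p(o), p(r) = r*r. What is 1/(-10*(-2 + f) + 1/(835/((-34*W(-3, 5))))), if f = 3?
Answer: -835/8656 ≈ -0.096465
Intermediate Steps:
p(r) = r²
W(o, z) = o²
1/(-10*(-2 + f) + 1/(835/((-34*W(-3, 5))))) = 1/(-10*(-2 + 3) + 1/(835/((-34*(-3)²)))) = 1/(-10*1 + 1/(835/((-34*9)))) = 1/(-10 + 1/(835/(-306))) = 1/(-10 + 1/(835*(-1/306))) = 1/(-10 + 1/(-835/306)) = 1/(-10 - 306/835) = 1/(-8656/835) = -835/8656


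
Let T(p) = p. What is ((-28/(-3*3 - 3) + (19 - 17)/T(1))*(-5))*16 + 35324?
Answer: 104932/3 ≈ 34977.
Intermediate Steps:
((-28/(-3*3 - 3) + (19 - 17)/T(1))*(-5))*16 + 35324 = ((-28/(-3*3 - 3) + (19 - 17)/1)*(-5))*16 + 35324 = ((-28/(-9 - 3) + 2*1)*(-5))*16 + 35324 = ((-28/(-12) + 2)*(-5))*16 + 35324 = ((-28*(-1/12) + 2)*(-5))*16 + 35324 = ((7/3 + 2)*(-5))*16 + 35324 = ((13/3)*(-5))*16 + 35324 = -65/3*16 + 35324 = -1040/3 + 35324 = 104932/3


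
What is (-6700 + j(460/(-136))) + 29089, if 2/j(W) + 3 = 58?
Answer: 1231397/55 ≈ 22389.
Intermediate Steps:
j(W) = 2/55 (j(W) = 2/(-3 + 58) = 2/55)
(-6700 + j(460/(-136))) + 29089 = (-6700 + 2/55) + 29089 = -368498/55 + 29089 = 1231397/55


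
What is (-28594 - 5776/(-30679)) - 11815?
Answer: -1239701935/30679 ≈ -40409.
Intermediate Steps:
(-28594 - 5776/(-30679)) - 11815 = (-28594 - 5776*(-1/30679)) - 11815 = (-28594 + 5776/30679) - 11815 = -877229550/30679 - 11815 = -1239701935/30679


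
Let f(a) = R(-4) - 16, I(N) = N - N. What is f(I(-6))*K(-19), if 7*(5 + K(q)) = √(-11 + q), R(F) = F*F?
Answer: 0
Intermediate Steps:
R(F) = F²
I(N) = 0
K(q) = -5 + √(-11 + q)/7
f(a) = 0 (f(a) = (-4)² - 16 = 16 - 16 = 0)
f(I(-6))*K(-19) = 0*(-5 + √(-11 - 19)/7) = 0*(-5 + √(-30)/7) = 0*(-5 + (I*√30)/7) = 0*(-5 + I*√30/7) = 0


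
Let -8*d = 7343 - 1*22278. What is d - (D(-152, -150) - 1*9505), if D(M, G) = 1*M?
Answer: 92191/8 ≈ 11524.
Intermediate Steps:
d = 14935/8 (d = -(7343 - 1*22278)/8 = -(7343 - 22278)/8 = -⅛*(-14935) = 14935/8 ≈ 1866.9)
D(M, G) = M
d - (D(-152, -150) - 1*9505) = 14935/8 - (-152 - 1*9505) = 14935/8 - (-152 - 9505) = 14935/8 - 1*(-9657) = 14935/8 + 9657 = 92191/8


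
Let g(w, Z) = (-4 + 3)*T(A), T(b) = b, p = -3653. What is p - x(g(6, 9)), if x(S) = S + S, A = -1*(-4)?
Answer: -3645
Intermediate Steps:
A = 4
g(w, Z) = -4 (g(w, Z) = (-4 + 3)*4 = -1*4 = -4)
x(S) = 2*S
p - x(g(6, 9)) = -3653 - 2*(-4) = -3653 - 1*(-8) = -3653 + 8 = -3645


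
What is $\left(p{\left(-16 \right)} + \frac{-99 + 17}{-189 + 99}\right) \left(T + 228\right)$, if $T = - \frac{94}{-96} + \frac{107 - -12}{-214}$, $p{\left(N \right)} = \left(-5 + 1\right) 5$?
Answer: $- \frac{1007762479}{231120} \approx -4360.3$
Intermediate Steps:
$p{\left(N \right)} = -20$ ($p{\left(N \right)} = \left(-4\right) 5 = -20$)
$T = \frac{2173}{5136}$ ($T = \left(-94\right) \left(- \frac{1}{96}\right) + \left(107 + 12\right) \left(- \frac{1}{214}\right) = \frac{47}{48} + 119 \left(- \frac{1}{214}\right) = \frac{47}{48} - \frac{119}{214} = \frac{2173}{5136} \approx 0.42309$)
$\left(p{\left(-16 \right)} + \frac{-99 + 17}{-189 + 99}\right) \left(T + 228\right) = \left(-20 + \frac{-99 + 17}{-189 + 99}\right) \left(\frac{2173}{5136} + 228\right) = \left(-20 - \frac{82}{-90}\right) \frac{1173181}{5136} = \left(-20 - - \frac{41}{45}\right) \frac{1173181}{5136} = \left(-20 + \frac{41}{45}\right) \frac{1173181}{5136} = \left(- \frac{859}{45}\right) \frac{1173181}{5136} = - \frac{1007762479}{231120}$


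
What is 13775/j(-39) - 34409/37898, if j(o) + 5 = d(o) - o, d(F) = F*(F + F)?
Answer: 208101433/58287124 ≈ 3.5703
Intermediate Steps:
d(F) = 2*F**2 (d(F) = F*(2*F) = 2*F**2)
j(o) = -5 - o + 2*o**2 (j(o) = -5 + (2*o**2 - o) = -5 + (-o + 2*o**2) = -5 - o + 2*o**2)
13775/j(-39) - 34409/37898 = 13775/(-5 - 1*(-39) + 2*(-39)**2) - 34409/37898 = 13775/(-5 + 39 + 2*1521) - 34409*1/37898 = 13775/(-5 + 39 + 3042) - 34409/37898 = 13775/3076 - 34409/37898 = 208101433/58287124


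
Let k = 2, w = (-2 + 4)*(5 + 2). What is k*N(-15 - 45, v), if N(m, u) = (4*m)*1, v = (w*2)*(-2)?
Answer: -480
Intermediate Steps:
w = 14 (w = 2*7 = 14)
v = -56 (v = (14*2)*(-2) = 28*(-2) = -56)
N(m, u) = 4*m
k*N(-15 - 45, v) = 2*(4*(-15 - 45)) = 2*(4*(-60)) = 2*(-240) = -480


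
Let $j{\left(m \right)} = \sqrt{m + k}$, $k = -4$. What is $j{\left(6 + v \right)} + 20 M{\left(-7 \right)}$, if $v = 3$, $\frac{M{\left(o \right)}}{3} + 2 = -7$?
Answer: $-540 + \sqrt{5} \approx -537.76$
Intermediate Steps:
$M{\left(o \right)} = -27$ ($M{\left(o \right)} = -6 + 3 \left(-7\right) = -6 - 21 = -27$)
$j{\left(m \right)} = \sqrt{-4 + m}$ ($j{\left(m \right)} = \sqrt{m - 4} = \sqrt{-4 + m}$)
$j{\left(6 + v \right)} + 20 M{\left(-7 \right)} = \sqrt{-4 + \left(6 + 3\right)} + 20 \left(-27\right) = \sqrt{-4 + 9} - 540 = \sqrt{5} - 540 = -540 + \sqrt{5}$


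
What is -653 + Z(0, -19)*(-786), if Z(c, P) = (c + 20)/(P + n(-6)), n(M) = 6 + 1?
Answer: 657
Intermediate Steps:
n(M) = 7
Z(c, P) = (20 + c)/(7 + P) (Z(c, P) = (c + 20)/(P + 7) = (20 + c)/(7 + P))
-653 + Z(0, -19)*(-786) = -653 + ((20 + 0)/(7 - 19))*(-786) = -653 + (20/(-12))*(-786) = -653 - 1/12*20*(-786) = -653 - 5/3*(-786) = -653 + 1310 = 657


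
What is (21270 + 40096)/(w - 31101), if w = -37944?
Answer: -61366/69045 ≈ -0.88878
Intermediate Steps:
(21270 + 40096)/(w - 31101) = (21270 + 40096)/(-37944 - 31101) = 61366/(-69045) = 61366*(-1/69045) = -61366/69045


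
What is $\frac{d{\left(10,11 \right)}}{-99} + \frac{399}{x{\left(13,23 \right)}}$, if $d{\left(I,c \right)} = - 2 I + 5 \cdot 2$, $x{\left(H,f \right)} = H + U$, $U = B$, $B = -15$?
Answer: $- \frac{39481}{198} \approx -199.4$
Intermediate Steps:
$U = -15$
$x{\left(H,f \right)} = -15 + H$ ($x{\left(H,f \right)} = H - 15 = -15 + H$)
$d{\left(I,c \right)} = 10 - 2 I$ ($d{\left(I,c \right)} = - 2 I + 10 = 10 - 2 I$)
$\frac{d{\left(10,11 \right)}}{-99} + \frac{399}{x{\left(13,23 \right)}} = \frac{10 - 20}{-99} + \frac{399}{-15 + 13} = \left(10 - 20\right) \left(- \frac{1}{99}\right) + \frac{399}{-2} = \left(-10\right) \left(- \frac{1}{99}\right) + 399 \left(- \frac{1}{2}\right) = \frac{10}{99} - \frac{399}{2} = - \frac{39481}{198}$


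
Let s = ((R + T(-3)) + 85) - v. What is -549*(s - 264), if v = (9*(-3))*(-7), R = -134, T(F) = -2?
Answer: 276696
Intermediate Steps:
v = 189 (v = -27*(-7) = 189)
s = -240 (s = ((-134 - 2) + 85) - 1*189 = (-136 + 85) - 189 = -51 - 189 = -240)
-549*(s - 264) = -549*(-240 - 264) = -549*(-504) = 276696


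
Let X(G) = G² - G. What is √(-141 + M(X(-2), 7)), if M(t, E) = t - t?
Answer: I*√141 ≈ 11.874*I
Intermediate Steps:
M(t, E) = 0
√(-141 + M(X(-2), 7)) = √(-141 + 0) = √(-141) = I*√141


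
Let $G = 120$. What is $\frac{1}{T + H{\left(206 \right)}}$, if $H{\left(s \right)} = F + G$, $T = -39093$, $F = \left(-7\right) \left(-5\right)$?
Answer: $- \frac{1}{38938} \approx -2.5682 \cdot 10^{-5}$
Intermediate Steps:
$F = 35$
$H{\left(s \right)} = 155$ ($H{\left(s \right)} = 35 + 120 = 155$)
$\frac{1}{T + H{\left(206 \right)}} = \frac{1}{-39093 + 155} = \frac{1}{-38938} = - \frac{1}{38938}$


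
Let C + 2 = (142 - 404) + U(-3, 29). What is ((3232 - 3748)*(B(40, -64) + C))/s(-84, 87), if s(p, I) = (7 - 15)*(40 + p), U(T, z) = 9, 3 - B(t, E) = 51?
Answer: 39087/88 ≈ 444.17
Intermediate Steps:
B(t, E) = -48 (B(t, E) = 3 - 1*51 = 3 - 51 = -48)
s(p, I) = -320 - 8*p (s(p, I) = -8*(40 + p) = -320 - 8*p)
C = -255 (C = -2 + ((142 - 404) + 9) = -2 + (-262 + 9) = -2 - 253 = -255)
((3232 - 3748)*(B(40, -64) + C))/s(-84, 87) = ((3232 - 3748)*(-48 - 255))/(-320 - 8*(-84)) = (-516*(-303))/(-320 + 672) = 156348/352 = 156348*(1/352) = 39087/88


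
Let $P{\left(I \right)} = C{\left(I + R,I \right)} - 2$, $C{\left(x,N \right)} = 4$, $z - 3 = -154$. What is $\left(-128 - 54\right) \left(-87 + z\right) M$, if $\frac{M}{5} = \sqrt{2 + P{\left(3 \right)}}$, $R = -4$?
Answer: $433160$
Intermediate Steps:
$z = -151$ ($z = 3 - 154 = -151$)
$P{\left(I \right)} = 2$ ($P{\left(I \right)} = 4 - 2 = 2$)
$M = 10$ ($M = 5 \sqrt{2 + 2} = 5 \sqrt{4} = 5 \cdot 2 = 10$)
$\left(-128 - 54\right) \left(-87 + z\right) M = \left(-128 - 54\right) \left(-87 - 151\right) 10 = \left(-128 - 54\right) \left(-238\right) 10 = \left(-182\right) \left(-238\right) 10 = 43316 \cdot 10 = 433160$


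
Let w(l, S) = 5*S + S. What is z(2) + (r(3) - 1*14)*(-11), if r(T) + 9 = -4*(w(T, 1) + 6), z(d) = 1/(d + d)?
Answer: 3125/4 ≈ 781.25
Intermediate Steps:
w(l, S) = 6*S
z(d) = 1/(2*d)
r(T) = -57 (r(T) = -9 - 4*(6*1 + 6) = -9 - 4*(6 + 6) = -9 - 4*12 = -9 - 48 = -57)
z(2) + (r(3) - 1*14)*(-11) = (1/2)/2 + (-57 - 1*14)*(-11) = (1/2)*(1/2) + (-57 - 14)*(-11) = 1/4 - 71*(-11) = 1/4 + 781 = 3125/4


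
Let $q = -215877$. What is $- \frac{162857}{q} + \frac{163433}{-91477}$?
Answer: $- \frac{20383755952}{19747780329} \approx -1.0322$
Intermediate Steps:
$- \frac{162857}{q} + \frac{163433}{-91477} = - \frac{162857}{-215877} + \frac{163433}{-91477} = \left(-162857\right) \left(- \frac{1}{215877}\right) + 163433 \left(- \frac{1}{91477}\right) = \frac{162857}{215877} - \frac{163433}{91477} = - \frac{20383755952}{19747780329}$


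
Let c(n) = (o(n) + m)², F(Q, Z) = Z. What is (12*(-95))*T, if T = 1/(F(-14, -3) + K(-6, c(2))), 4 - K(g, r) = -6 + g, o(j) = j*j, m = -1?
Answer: -1140/13 ≈ -87.692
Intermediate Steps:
o(j) = j²
c(n) = (-1 + n²)² (c(n) = (n² - 1)² = (-1 + n²)²)
K(g, r) = 10 - g (K(g, r) = 4 - (-6 + g) = 4 + (6 - g) = 10 - g)
T = 1/13 (T = 1/(-3 + (10 - 1*(-6))) = 1/(-3 + (10 + 6)) = 1/(-3 + 16) = 1/13 ≈ 0.076923)
(12*(-95))*T = (12*(-95))*(1/13) = -1140*1/13 = -1140/13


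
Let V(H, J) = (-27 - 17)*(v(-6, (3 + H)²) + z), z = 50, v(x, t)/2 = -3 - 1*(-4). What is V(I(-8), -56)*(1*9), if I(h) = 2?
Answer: -20592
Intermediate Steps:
v(x, t) = 2 (v(x, t) = 2*(-3 - 1*(-4)) = 2*(-3 + 4) = 2*1 = 2)
V(H, J) = -2288 (V(H, J) = (-27 - 17)*(2 + 50) = -44*52 = -2288)
V(I(-8), -56)*(1*9) = -2288*9 = -20592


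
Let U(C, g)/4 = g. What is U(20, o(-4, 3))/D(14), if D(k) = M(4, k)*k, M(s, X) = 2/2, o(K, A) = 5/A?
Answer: 10/21 ≈ 0.47619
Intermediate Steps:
M(s, X) = 1 (M(s, X) = 2*(½) = 1)
D(k) = k (D(k) = 1*k = k)
U(C, g) = 4*g
U(20, o(-4, 3))/D(14) = (4*(5/3))/14 = (4*(5*(⅓)))*(1/14) = (4*(5/3))*(1/14) = (20/3)*(1/14) = 10/21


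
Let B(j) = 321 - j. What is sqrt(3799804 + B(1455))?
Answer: sqrt(3798670) ≈ 1949.0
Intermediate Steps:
sqrt(3799804 + B(1455)) = sqrt(3799804 + (321 - 1*1455)) = sqrt(3799804 + (321 - 1455)) = sqrt(3799804 - 1134) = sqrt(3798670)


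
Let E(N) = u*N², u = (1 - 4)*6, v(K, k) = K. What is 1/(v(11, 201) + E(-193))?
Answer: -1/670471 ≈ -1.4915e-6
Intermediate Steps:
u = -18 (u = -3*6 = -18)
E(N) = -18*N²
1/(v(11, 201) + E(-193)) = 1/(11 - 18*(-193)²) = 1/(11 - 18*37249) = 1/(11 - 670482) = 1/(-670471) = -1/670471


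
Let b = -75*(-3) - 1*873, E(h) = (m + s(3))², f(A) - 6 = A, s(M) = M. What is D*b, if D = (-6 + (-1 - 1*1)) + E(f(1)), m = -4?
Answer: 4536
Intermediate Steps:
f(A) = 6 + A
E(h) = 1 (E(h) = (-4 + 3)² = (-1)² = 1)
b = -648 (b = 225 - 873 = -648)
D = -7 (D = (-6 + (-1 - 1*1)) + 1 = (-6 + (-1 - 1)) + 1 = (-6 - 2) + 1 = -8 + 1 = -7)
D*b = -7*(-648) = 4536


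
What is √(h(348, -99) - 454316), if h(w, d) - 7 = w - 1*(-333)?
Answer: 2*I*√113407 ≈ 673.52*I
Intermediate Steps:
h(w, d) = 340 + w (h(w, d) = 7 + (w - 1*(-333)) = 7 + (w + 333) = 7 + (333 + w) = 340 + w)
√(h(348, -99) - 454316) = √((340 + 348) - 454316) = √(688 - 454316) = √(-453628) = 2*I*√113407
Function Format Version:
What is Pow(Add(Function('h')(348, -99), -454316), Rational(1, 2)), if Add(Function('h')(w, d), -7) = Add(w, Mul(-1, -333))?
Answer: Mul(2, I, Pow(113407, Rational(1, 2))) ≈ Mul(673.52, I)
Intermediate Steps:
Function('h')(w, d) = Add(340, w) (Function('h')(w, d) = Add(7, Add(w, Mul(-1, -333))) = Add(7, Add(w, 333)) = Add(7, Add(333, w)) = Add(340, w))
Pow(Add(Function('h')(348, -99), -454316), Rational(1, 2)) = Pow(Add(Add(340, 348), -454316), Rational(1, 2)) = Pow(Add(688, -454316), Rational(1, 2)) = Pow(-453628, Rational(1, 2)) = Mul(2, I, Pow(113407, Rational(1, 2)))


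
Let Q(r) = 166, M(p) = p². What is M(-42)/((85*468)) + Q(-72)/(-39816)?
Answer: 883777/21998340 ≈ 0.040175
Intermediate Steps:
M(-42)/((85*468)) + Q(-72)/(-39816) = (-42)²/((85*468)) + 166/(-39816) = 1764/39780 + 166*(-1/39816) = 1764*(1/39780) - 83/19908 = 49/1105 - 83/19908 = 883777/21998340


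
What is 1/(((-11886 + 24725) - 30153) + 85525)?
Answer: 1/68211 ≈ 1.4660e-5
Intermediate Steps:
1/(((-11886 + 24725) - 30153) + 85525) = 1/((12839 - 30153) + 85525) = 1/(-17314 + 85525) = 1/68211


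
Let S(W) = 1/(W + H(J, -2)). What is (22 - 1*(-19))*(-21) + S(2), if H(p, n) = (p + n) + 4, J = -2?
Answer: -1721/2 ≈ -860.50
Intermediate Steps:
H(p, n) = 4 + n + p (H(p, n) = (n + p) + 4 = 4 + n + p)
S(W) = 1/W (S(W) = 1/(W + (4 - 2 - 2)) = 1/(W + 0) = 1/W)
(22 - 1*(-19))*(-21) + S(2) = (22 - 1*(-19))*(-21) + 1/2 = (22 + 19)*(-21) + 1/2 = 41*(-21) + 1/2 = -861 + 1/2 = -1721/2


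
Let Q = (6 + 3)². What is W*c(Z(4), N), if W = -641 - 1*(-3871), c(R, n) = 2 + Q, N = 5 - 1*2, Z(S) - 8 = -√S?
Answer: 268090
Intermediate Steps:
Z(S) = 8 - √S
Q = 81 (Q = 9² = 81)
N = 3 (N = 5 - 2 = 3)
c(R, n) = 83 (c(R, n) = 2 + 81 = 83)
W = 3230 (W = -641 + 3871 = 3230)
W*c(Z(4), N) = 3230*83 = 268090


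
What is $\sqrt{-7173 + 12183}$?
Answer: $\sqrt{5010} \approx 70.781$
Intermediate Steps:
$\sqrt{-7173 + 12183} = \sqrt{5010}$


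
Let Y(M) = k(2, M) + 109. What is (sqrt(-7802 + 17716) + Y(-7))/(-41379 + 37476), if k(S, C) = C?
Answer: -34/1301 - sqrt(9914)/3903 ≈ -0.051645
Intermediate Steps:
Y(M) = 109 + M (Y(M) = M + 109 = 109 + M)
(sqrt(-7802 + 17716) + Y(-7))/(-41379 + 37476) = (sqrt(-7802 + 17716) + (109 - 7))/(-41379 + 37476) = (sqrt(9914) + 102)/(-3903) = (102 + sqrt(9914))*(-1/3903) = -34/1301 - sqrt(9914)/3903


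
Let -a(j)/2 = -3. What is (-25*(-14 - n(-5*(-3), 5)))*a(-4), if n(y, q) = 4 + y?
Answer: 4950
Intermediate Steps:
a(j) = 6 (a(j) = -2*(-3) = 6)
(-25*(-14 - n(-5*(-3), 5)))*a(-4) = -25*(-14 - (4 - 5*(-3)))*6 = -25*(-14 - (4 + 15))*6 = -25*(-14 - 1*19)*6 = -25*(-14 - 19)*6 = -25*(-33)*6 = 825*6 = 4950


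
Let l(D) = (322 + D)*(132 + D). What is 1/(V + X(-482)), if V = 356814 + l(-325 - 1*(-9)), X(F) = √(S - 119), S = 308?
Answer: 118570/42176534637 - √21/42176534637 ≈ 2.8112e-6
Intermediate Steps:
X(F) = 3*√21 (X(F) = √(308 - 119) = √189 = 3*√21)
l(D) = (132 + D)*(322 + D)
V = 355710 (V = 356814 + (42504 + (-325 - 1*(-9))² + 454*(-325 - 1*(-9))) = 356814 + (42504 + (-325 + 9)² + 454*(-325 + 9)) = 356814 + (42504 + (-316)² + 454*(-316)) = 356814 + (42504 + 99856 - 143464) = 356814 - 1104 = 355710)
1/(V + X(-482)) = 1/(355710 + 3*√21)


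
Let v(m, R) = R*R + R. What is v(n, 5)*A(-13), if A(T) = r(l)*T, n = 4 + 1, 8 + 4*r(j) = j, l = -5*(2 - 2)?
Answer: 780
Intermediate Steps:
l = 0 (l = -5*0 = 0)
r(j) = -2 + j/4
n = 5
v(m, R) = R + R² (v(m, R) = R² + R = R + R²)
A(T) = -2*T (A(T) = (-2 + (¼)*0)*T = (-2 + 0)*T = -2*T)
v(n, 5)*A(-13) = (5*(1 + 5))*(-2*(-13)) = (5*6)*26 = 30*26 = 780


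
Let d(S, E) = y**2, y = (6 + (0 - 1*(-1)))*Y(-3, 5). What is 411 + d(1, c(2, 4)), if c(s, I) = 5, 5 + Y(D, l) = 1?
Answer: 1195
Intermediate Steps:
Y(D, l) = -4 (Y(D, l) = -5 + 1 = -4)
y = -28 (y = (6 + (0 - 1*(-1)))*(-4) = (6 + (0 + 1))*(-4) = (6 + 1)*(-4) = 7*(-4) = -28)
d(S, E) = 784 (d(S, E) = (-28)**2 = 784)
411 + d(1, c(2, 4)) = 411 + 784 = 1195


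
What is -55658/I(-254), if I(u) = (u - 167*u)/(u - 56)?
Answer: 4313495/10541 ≈ 409.21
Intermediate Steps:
I(u) = -166*u/(-56 + u) (I(u) = (-166*u)/(-56 + u) = -166*u/(-56 + u))
-55658/I(-254) = -55658/((-166*(-254)/(-56 - 254))) = -55658/((-166*(-254)/(-310))) = -55658/((-166*(-254)*(-1/310))) = -55658/(-21082/155) = -55658*(-155/21082) = 4313495/10541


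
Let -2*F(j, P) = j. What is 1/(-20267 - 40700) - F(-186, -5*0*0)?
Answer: -5669932/60967 ≈ -93.000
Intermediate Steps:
F(j, P) = -j/2
1/(-20267 - 40700) - F(-186, -5*0*0) = 1/(-20267 - 40700) - (-1)*(-186)/2 = 1/(-60967) - 1*93 = -1/60967 - 93 = -5669932/60967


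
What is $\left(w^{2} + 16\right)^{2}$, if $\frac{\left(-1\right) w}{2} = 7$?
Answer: $44944$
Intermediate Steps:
$w = -14$ ($w = \left(-2\right) 7 = -14$)
$\left(w^{2} + 16\right)^{2} = \left(\left(-14\right)^{2} + 16\right)^{2} = \left(196 + 16\right)^{2} = 212^{2} = 44944$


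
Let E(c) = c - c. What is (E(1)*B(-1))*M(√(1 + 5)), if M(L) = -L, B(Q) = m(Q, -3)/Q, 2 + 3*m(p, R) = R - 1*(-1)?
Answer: 0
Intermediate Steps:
m(p, R) = -⅓ + R/3 (m(p, R) = -⅔ + (R - 1*(-1))/3 = -⅔ + (R + 1)/3 = -⅔ + (1 + R)/3 = -⅔ + (⅓ + R/3) = -⅓ + R/3)
E(c) = 0
B(Q) = -4/(3*Q) (B(Q) = (-⅓ + (⅓)*(-3))/Q = (-⅓ - 1)/Q = -4/(3*Q))
(E(1)*B(-1))*M(√(1 + 5)) = (0*(-4/3/(-1)))*(-√(1 + 5)) = (0*(-4/3*(-1)))*(-√6) = (0*(4/3))*(-√6) = 0*(-√6) = 0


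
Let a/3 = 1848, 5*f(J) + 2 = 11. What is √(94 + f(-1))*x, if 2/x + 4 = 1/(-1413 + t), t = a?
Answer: -8262*√2395/82615 ≈ -4.8942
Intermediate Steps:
f(J) = 9/5 (f(J) = -⅖ + (⅕)*11 = -⅖ + 11/5 = 9/5)
a = 5544 (a = 3*1848 = 5544)
t = 5544
x = -8262/16523 (x = 2/(-4 + 1/(-1413 + 5544)) = 2/(-4 + 1/4131) = 2/(-16523/4131) = 2*(-4131/16523) = -8262/16523 ≈ -0.50003)
√(94 + f(-1))*x = √(94 + 9/5)*(-8262/16523) = √(479/5)*(-8262/16523) = (√2395/5)*(-8262/16523) = -8262*√2395/82615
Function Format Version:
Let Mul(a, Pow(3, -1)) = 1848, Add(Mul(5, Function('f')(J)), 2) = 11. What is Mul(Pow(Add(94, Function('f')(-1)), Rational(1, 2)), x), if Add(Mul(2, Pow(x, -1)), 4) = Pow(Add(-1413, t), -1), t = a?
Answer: Mul(Rational(-8262, 82615), Pow(2395, Rational(1, 2))) ≈ -4.8942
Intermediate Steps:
Function('f')(J) = Rational(9, 5) (Function('f')(J) = Add(Rational(-2, 5), Mul(Rational(1, 5), 11)) = Add(Rational(-2, 5), Rational(11, 5)) = Rational(9, 5))
a = 5544 (a = Mul(3, 1848) = 5544)
t = 5544
x = Rational(-8262, 16523) (x = Mul(2, Pow(Add(-4, Pow(Add(-1413, 5544), -1)), -1)) = Mul(2, Pow(Add(-4, Pow(4131, -1)), -1)) = Mul(2, Pow(Add(-4, Rational(1, 4131)), -1)) = Mul(2, Pow(Rational(-16523, 4131), -1)) = Mul(2, Rational(-4131, 16523)) = Rational(-8262, 16523) ≈ -0.50003)
Mul(Pow(Add(94, Function('f')(-1)), Rational(1, 2)), x) = Mul(Pow(Add(94, Rational(9, 5)), Rational(1, 2)), Rational(-8262, 16523)) = Mul(Pow(Rational(479, 5), Rational(1, 2)), Rational(-8262, 16523)) = Mul(Mul(Rational(1, 5), Pow(2395, Rational(1, 2))), Rational(-8262, 16523)) = Mul(Rational(-8262, 82615), Pow(2395, Rational(1, 2)))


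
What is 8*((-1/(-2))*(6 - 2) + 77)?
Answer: 632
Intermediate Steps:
8*((-1/(-2))*(6 - 2) + 77) = 8*(-1*(-½)*4 + 77) = 8*((½)*4 + 77) = 8*(2 + 77) = 8*79 = 632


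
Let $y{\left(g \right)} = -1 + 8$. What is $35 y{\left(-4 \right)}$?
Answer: $245$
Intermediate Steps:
$y{\left(g \right)} = 7$
$35 y{\left(-4 \right)} = 35 \cdot 7 = 245$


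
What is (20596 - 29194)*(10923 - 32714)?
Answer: 187359018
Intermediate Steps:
(20596 - 29194)*(10923 - 32714) = -8598*(-21791) = 187359018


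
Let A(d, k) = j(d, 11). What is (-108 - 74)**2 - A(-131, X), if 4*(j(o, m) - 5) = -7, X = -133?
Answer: 132483/4 ≈ 33121.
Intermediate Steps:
j(o, m) = 13/4 (j(o, m) = 5 + (1/4)*(-7) = 5 - 7/4 = 13/4)
A(d, k) = 13/4
(-108 - 74)**2 - A(-131, X) = (-108 - 74)**2 - 1*13/4 = (-182)**2 - 13/4 = 33124 - 13/4 = 132483/4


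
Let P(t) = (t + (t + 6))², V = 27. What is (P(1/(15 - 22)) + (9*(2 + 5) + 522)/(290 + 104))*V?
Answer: 17794755/19306 ≈ 921.72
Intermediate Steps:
P(t) = (6 + 2*t)² (P(t) = (t + (6 + t))² = (6 + 2*t)²)
(P(1/(15 - 22)) + (9*(2 + 5) + 522)/(290 + 104))*V = (4*(3 + 1/(15 - 22))² + (9*(2 + 5) + 522)/(290 + 104))*27 = (4*(3 + 1/(-7))² + (9*7 + 522)/394)*27 = (4*(3 - ⅐)² + (63 + 522)*(1/394))*27 = (4*(20/7)² + 585*(1/394))*27 = (4*(400/49) + 585/394)*27 = (1600/49 + 585/394)*27 = (659065/19306)*27 = 17794755/19306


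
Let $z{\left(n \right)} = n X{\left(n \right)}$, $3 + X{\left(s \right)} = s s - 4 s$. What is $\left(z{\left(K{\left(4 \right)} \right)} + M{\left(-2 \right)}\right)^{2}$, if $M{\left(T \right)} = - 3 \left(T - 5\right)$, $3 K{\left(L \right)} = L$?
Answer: $\frac{109561}{729} \approx 150.29$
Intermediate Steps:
$K{\left(L \right)} = \frac{L}{3}$
$X{\left(s \right)} = -3 + s^{2} - 4 s$ ($X{\left(s \right)} = -3 - \left(4 s - s s\right) = -3 + \left(s^{2} - 4 s\right) = -3 + s^{2} - 4 s$)
$z{\left(n \right)} = n \left(-3 + n^{2} - 4 n\right)$
$M{\left(T \right)} = 15 - 3 T$ ($M{\left(T \right)} = - 3 \left(-5 + T\right) = 15 - 3 T$)
$\left(z{\left(K{\left(4 \right)} \right)} + M{\left(-2 \right)}\right)^{2} = \left(\frac{1}{3} \cdot 4 \left(-3 + \left(\frac{1}{3} \cdot 4\right)^{2} - 4 \cdot \frac{1}{3} \cdot 4\right) + \left(15 - -6\right)\right)^{2} = \left(\frac{4 \left(-3 + \left(\frac{4}{3}\right)^{2} - \frac{16}{3}\right)}{3} + \left(15 + 6\right)\right)^{2} = \left(\frac{4 \left(-3 + \frac{16}{9} - \frac{16}{3}\right)}{3} + 21\right)^{2} = \left(\frac{4}{3} \left(- \frac{59}{9}\right) + 21\right)^{2} = \left(- \frac{236}{27} + 21\right)^{2} = \left(\frac{331}{27}\right)^{2} = \frac{109561}{729}$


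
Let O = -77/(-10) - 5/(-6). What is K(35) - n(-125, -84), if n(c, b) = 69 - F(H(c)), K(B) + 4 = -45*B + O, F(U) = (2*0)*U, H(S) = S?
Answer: -24592/15 ≈ -1639.5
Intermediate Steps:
F(U) = 0 (F(U) = 0*U = 0)
O = 128/15 (O = -77*(-⅒) - 5*(-⅙) = 77/10 + ⅚ = 128/15 ≈ 8.5333)
K(B) = 68/15 - 45*B (K(B) = -4 + (-45*B + 128/15) = -4 + (128/15 - 45*B) = 68/15 - 45*B)
n(c, b) = 69 (n(c, b) = 69 - 1*0 = 69 + 0 = 69)
K(35) - n(-125, -84) = (68/15 - 45*35) - 1*69 = (68/15 - 1575) - 69 = -23557/15 - 69 = -24592/15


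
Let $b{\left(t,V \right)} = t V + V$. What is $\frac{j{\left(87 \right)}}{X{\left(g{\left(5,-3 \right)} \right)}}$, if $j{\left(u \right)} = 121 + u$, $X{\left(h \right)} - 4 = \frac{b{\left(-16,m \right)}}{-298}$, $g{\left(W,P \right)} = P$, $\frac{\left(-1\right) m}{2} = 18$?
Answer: $\frac{15496}{163} \approx 95.068$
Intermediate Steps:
$m = -36$ ($m = \left(-2\right) 18 = -36$)
$b{\left(t,V \right)} = V + V t$ ($b{\left(t,V \right)} = V t + V = V + V t$)
$X{\left(h \right)} = \frac{326}{149}$ ($X{\left(h \right)} = 4 + \frac{\left(-36\right) \left(1 - 16\right)}{-298} = 4 + \left(-36\right) \left(-15\right) \left(- \frac{1}{298}\right) = 4 + 540 \left(- \frac{1}{298}\right) = 4 - \frac{270}{149} = \frac{326}{149}$)
$\frac{j{\left(87 \right)}}{X{\left(g{\left(5,-3 \right)} \right)}} = \frac{121 + 87}{\frac{326}{149}} = 208 \cdot \frac{149}{326} = \frac{15496}{163}$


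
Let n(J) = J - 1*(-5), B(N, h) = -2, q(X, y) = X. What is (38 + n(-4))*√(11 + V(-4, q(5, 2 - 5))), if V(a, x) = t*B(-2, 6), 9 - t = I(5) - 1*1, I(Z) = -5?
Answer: 39*I*√19 ≈ 170.0*I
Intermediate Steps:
t = 15 (t = 9 - (-5 - 1*1) = 9 - (-5 - 1) = 9 - 1*(-6) = 9 + 6 = 15)
V(a, x) = -30 (V(a, x) = 15*(-2) = -30)
n(J) = 5 + J (n(J) = J + 5 = 5 + J)
(38 + n(-4))*√(11 + V(-4, q(5, 2 - 5))) = (38 + (5 - 4))*√(11 - 30) = (38 + 1)*√(-19) = 39*(I*√19) = 39*I*√19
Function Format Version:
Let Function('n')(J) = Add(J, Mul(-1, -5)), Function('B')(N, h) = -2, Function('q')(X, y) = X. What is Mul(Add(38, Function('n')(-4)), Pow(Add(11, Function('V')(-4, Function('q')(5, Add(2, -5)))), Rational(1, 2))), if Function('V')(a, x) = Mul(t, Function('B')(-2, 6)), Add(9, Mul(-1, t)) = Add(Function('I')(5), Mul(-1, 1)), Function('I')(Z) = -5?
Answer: Mul(39, I, Pow(19, Rational(1, 2))) ≈ Mul(170.00, I)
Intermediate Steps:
t = 15 (t = Add(9, Mul(-1, Add(-5, Mul(-1, 1)))) = Add(9, Mul(-1, Add(-5, -1))) = Add(9, Mul(-1, -6)) = Add(9, 6) = 15)
Function('V')(a, x) = -30 (Function('V')(a, x) = Mul(15, -2) = -30)
Function('n')(J) = Add(5, J) (Function('n')(J) = Add(J, 5) = Add(5, J))
Mul(Add(38, Function('n')(-4)), Pow(Add(11, Function('V')(-4, Function('q')(5, Add(2, -5)))), Rational(1, 2))) = Mul(Add(38, Add(5, -4)), Pow(Add(11, -30), Rational(1, 2))) = Mul(Add(38, 1), Pow(-19, Rational(1, 2))) = Mul(39, Mul(I, Pow(19, Rational(1, 2)))) = Mul(39, I, Pow(19, Rational(1, 2)))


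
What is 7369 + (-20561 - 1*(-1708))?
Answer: -11484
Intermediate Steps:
7369 + (-20561 - 1*(-1708)) = 7369 + (-20561 + 1708) = 7369 - 18853 = -11484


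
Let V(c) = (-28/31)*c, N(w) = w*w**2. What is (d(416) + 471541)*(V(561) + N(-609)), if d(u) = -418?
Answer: -3298745819404161/31 ≈ -1.0641e+14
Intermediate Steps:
N(w) = w**3
V(c) = -28*c/31 (V(c) = (-28*1/31)*c = -28*c/31)
(d(416) + 471541)*(V(561) + N(-609)) = (-418 + 471541)*(-28/31*561 + (-609)**3) = 471123*(-15708/31 - 225866529) = 471123*(-7001878107/31) = -3298745819404161/31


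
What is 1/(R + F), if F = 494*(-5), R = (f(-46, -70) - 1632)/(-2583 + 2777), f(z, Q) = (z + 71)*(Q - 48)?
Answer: -97/241881 ≈ -0.00040102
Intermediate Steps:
f(z, Q) = (-48 + Q)*(71 + z) (f(z, Q) = (71 + z)*(-48 + Q) = (-48 + Q)*(71 + z))
R = -2291/97 (R = ((-3408 - 48*(-46) + 71*(-70) - 70*(-46)) - 1632)/(-2583 + 2777) = ((-3408 + 2208 - 4970 + 3220) - 1632)/194 = (-2950 - 1632)*(1/194) = -4582*1/194 = -2291/97 ≈ -23.619)
F = -2470
1/(R + F) = 1/(-2291/97 - 2470) = 1/(-241881/97) = -97/241881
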